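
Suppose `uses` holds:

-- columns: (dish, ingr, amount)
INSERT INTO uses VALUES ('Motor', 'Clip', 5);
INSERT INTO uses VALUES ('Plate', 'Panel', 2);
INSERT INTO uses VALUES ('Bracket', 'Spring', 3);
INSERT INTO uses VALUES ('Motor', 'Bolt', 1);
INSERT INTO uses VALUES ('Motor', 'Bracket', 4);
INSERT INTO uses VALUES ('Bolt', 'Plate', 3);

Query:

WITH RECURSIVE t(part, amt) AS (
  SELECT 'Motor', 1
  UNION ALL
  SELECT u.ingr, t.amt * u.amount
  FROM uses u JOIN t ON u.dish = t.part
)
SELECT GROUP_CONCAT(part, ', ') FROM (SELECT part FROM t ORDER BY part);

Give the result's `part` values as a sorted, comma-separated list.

Bolt, Bracket, Clip, Motor, Panel, Plate, Spring

Base: (Motor, amt=1).
Iteration 1: components of {Motor} -> Bolt = 1*1 = 1, Bracket = 1*4 = 4, Clip = 1*5 = 5.
Iteration 2: components of {Bolt,Bracket,Clip} -> Plate = 1*3 = 3, Spring = 4*3 = 12.
Iteration 3: components of {Plate,Spring} -> Panel = 3*2 = 6.
Iteration 4: no further components; recursion stops.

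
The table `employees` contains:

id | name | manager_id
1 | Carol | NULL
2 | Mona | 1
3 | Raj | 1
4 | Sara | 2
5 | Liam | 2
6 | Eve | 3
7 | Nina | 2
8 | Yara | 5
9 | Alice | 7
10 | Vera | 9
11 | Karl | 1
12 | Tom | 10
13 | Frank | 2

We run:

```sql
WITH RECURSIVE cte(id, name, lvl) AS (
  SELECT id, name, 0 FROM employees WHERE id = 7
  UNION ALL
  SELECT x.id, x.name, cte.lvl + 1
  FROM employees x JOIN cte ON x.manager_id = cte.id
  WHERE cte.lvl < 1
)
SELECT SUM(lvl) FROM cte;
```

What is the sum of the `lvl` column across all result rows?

Base: id=7 (Nina) at lvl 0.
Iteration 1: rows with manager_id in {7} -> Alice (id 9, lvl 1).
Iteration 2: lvl < 1 fails for all current rows; recursion stops.
SUM(lvl) = 0 + 1 = 1.

1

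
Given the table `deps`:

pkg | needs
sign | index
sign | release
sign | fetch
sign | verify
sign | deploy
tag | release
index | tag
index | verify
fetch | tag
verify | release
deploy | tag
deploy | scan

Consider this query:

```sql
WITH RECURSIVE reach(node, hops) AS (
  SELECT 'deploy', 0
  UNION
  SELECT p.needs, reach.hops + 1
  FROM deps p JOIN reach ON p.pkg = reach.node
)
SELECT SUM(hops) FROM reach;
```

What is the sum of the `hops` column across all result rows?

Base: (deploy, hops=0).
Iteration 1: edges from {deploy} -> (scan, hops=1), (tag, hops=1).
Iteration 2: edges from {scan,tag} -> (release, hops=2).
Iteration 3: no outgoing edges from {release}; recursion stops.
SUM(hops) = 0 + 1 + 1 + 2 = 4.

4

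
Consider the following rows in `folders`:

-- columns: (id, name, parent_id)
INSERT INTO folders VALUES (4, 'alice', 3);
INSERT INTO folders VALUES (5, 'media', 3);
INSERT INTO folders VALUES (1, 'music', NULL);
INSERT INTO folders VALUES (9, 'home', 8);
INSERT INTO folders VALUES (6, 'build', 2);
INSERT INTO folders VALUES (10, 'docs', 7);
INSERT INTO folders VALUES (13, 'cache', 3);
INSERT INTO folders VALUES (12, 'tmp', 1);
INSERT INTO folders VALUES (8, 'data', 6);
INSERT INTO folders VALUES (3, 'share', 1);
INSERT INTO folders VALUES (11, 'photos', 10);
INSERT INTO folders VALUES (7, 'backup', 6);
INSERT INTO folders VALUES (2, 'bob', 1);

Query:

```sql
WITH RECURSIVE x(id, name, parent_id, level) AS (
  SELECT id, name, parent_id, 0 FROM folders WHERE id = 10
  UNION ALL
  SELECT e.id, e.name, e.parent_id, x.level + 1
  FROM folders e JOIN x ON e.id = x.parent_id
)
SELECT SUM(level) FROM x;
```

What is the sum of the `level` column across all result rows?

Base: id=10 (docs), parent_id=7, level 0.
Iteration 1: join on id=7 -> backup (id 7, parent_id=6, level 1).
Iteration 2: join on id=6 -> build (id 6, parent_id=2, level 2).
Iteration 3: join on id=2 -> bob (id 2, parent_id=1, level 3).
Iteration 4: join on id=1 -> music (id 1, parent_id=NULL, level 4).
Iteration 5: parent_id is NULL; no match; recursion stops.
SUM(level) = 0 + 1 + 2 + 3 + 4 = 10.

10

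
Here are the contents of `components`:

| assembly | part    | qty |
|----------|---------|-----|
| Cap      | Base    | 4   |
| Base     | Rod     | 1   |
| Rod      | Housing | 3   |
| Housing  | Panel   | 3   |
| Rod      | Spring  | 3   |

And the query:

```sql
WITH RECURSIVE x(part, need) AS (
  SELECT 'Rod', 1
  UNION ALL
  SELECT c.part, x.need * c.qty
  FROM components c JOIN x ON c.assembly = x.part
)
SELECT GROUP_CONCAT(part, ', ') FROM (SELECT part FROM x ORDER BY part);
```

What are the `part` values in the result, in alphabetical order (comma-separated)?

Housing, Panel, Rod, Spring

Base: (Rod, need=1).
Iteration 1: components of {Rod} -> Housing = 1*3 = 3, Spring = 1*3 = 3.
Iteration 2: components of {Housing,Spring} -> Panel = 3*3 = 9.
Iteration 3: no further components; recursion stops.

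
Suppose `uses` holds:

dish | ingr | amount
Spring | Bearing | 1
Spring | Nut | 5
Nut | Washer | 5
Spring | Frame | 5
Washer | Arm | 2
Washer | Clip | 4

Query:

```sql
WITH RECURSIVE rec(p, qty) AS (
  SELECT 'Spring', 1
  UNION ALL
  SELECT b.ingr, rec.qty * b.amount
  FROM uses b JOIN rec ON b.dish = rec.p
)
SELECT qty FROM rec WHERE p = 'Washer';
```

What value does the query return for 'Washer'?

Base: (Spring, qty=1).
Iteration 1: components of {Spring} -> Bearing = 1*1 = 1, Frame = 1*5 = 5, Nut = 1*5 = 5.
Iteration 2: components of {Bearing,Frame,Nut} -> Washer = 5*5 = 25.
Iteration 3: components of {Washer} -> Arm = 25*2 = 50, Clip = 25*4 = 100.
Iteration 4: no further components; recursion stops.

25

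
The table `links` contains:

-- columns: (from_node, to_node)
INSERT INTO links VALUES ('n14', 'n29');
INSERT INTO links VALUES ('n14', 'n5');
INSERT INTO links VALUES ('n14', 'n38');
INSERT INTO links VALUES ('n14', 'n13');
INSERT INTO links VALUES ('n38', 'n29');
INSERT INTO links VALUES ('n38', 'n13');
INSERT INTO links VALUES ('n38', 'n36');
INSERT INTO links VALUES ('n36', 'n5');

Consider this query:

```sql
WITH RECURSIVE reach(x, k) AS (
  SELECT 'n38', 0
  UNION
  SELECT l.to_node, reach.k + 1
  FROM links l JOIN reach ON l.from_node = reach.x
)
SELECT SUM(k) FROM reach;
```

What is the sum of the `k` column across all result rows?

Base: (n38, k=0).
Iteration 1: edges from {n38} -> (n13, k=1), (n29, k=1), (n36, k=1).
Iteration 2: edges from {n13,n29,n36} -> (n5, k=2).
Iteration 3: no outgoing edges from {n5}; recursion stops.
SUM(k) = 0 + 1 + 1 + 1 + 2 = 5.

5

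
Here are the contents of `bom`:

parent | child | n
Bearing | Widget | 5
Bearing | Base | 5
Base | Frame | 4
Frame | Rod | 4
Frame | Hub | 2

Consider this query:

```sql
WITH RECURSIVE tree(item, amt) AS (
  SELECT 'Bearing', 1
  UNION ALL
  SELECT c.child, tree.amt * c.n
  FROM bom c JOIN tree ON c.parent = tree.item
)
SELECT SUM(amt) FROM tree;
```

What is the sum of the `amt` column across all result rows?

151

Base: (Bearing, amt=1).
Iteration 1: components of {Bearing} -> Base = 1*5 = 5, Widget = 1*5 = 5.
Iteration 2: components of {Base,Widget} -> Frame = 5*4 = 20.
Iteration 3: components of {Frame} -> Hub = 20*2 = 40, Rod = 20*4 = 80.
Iteration 4: no further components; recursion stops.
SUM(amt) = 1 + 5 + 5 + 20 + 80 + 40 = 151.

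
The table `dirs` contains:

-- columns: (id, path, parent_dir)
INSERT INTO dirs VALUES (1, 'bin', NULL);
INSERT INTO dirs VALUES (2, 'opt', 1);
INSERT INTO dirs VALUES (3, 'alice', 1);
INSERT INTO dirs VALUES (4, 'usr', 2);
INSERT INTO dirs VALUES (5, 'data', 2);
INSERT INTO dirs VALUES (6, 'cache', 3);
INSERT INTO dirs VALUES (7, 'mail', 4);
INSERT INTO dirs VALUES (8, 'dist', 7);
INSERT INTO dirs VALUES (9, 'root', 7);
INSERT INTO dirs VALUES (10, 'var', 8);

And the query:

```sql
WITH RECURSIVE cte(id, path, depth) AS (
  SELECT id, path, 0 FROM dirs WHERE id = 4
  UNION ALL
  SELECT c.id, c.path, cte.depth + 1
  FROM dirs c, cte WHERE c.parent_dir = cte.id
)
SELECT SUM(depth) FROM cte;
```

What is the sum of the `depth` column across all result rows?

8

Base: id=4 (usr) at depth 0.
Iteration 1: rows with parent_dir in {4} -> mail (id 7, depth 1).
Iteration 2: rows with parent_dir in {7} -> dist (id 8, depth 2), root (id 9, depth 2).
Iteration 3: rows with parent_dir in {8,9} -> var (id 10, depth 3).
Iteration 4: no rows with parent_dir in {10}; recursion stops.
SUM(depth) = 0 + 1 + 2 + 2 + 3 = 8.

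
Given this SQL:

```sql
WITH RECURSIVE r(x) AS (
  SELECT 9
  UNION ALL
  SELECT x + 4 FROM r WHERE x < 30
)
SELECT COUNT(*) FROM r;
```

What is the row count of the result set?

Base: x=9.
Iteration 1: 9 < 30 holds -> x = 9 + 4 = 13.
Iteration 2: 13 < 30 holds -> x = 13 + 4 = 17.
Iteration 3: 17 < 30 holds -> x = 17 + 4 = 21.
Iteration 4: 21 < 30 holds -> x = 21 + 4 = 25.
Iteration 5: 25 < 30 holds -> x = 25 + 4 = 29.
Iteration 6: 29 < 30 holds -> x = 29 + 4 = 33.
Iteration 7: 33 < 30 fails; recursion stops.
Total rows emitted: 7.

7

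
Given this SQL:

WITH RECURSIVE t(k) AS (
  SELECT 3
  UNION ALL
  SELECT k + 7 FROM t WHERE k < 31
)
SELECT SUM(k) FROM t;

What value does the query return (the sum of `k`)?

85

Base: k=3.
Iteration 1: 3 < 31 holds -> k = 3 + 7 = 10.
Iteration 2: 10 < 31 holds -> k = 10 + 7 = 17.
Iteration 3: 17 < 31 holds -> k = 17 + 7 = 24.
Iteration 4: 24 < 31 holds -> k = 24 + 7 = 31.
Iteration 5: 31 < 31 fails; recursion stops.
SUM(k) = 3 + 10 + 17 + 24 + 31 = 85.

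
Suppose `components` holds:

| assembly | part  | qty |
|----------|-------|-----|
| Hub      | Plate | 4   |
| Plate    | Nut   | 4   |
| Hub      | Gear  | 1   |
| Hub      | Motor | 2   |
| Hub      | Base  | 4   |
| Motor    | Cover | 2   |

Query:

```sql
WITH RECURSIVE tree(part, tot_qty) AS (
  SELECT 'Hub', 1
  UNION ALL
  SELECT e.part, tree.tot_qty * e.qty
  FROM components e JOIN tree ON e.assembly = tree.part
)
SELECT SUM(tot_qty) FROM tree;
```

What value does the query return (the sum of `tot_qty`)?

Base: (Hub, tot_qty=1).
Iteration 1: components of {Hub} -> Base = 1*4 = 4, Gear = 1*1 = 1, Motor = 1*2 = 2, Plate = 1*4 = 4.
Iteration 2: components of {Base,Gear,Motor,Plate} -> Cover = 2*2 = 4, Nut = 4*4 = 16.
Iteration 3: no further components; recursion stops.
SUM(tot_qty) = 1 + 4 + 1 + 2 + 4 + 16 + 4 = 32.

32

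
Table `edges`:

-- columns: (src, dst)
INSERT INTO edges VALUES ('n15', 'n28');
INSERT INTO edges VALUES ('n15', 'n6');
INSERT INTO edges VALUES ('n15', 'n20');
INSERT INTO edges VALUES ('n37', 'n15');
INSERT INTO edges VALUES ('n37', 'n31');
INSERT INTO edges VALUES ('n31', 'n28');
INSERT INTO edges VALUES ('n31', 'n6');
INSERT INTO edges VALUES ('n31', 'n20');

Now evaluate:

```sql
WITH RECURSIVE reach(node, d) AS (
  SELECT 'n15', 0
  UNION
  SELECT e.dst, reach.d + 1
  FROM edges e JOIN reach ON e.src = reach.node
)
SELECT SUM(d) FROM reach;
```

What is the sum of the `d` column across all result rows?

3

Base: (n15, d=0).
Iteration 1: edges from {n15} -> (n20, d=1), (n28, d=1), (n6, d=1).
Iteration 2: no outgoing edges from {n20,n28,n6}; recursion stops.
SUM(d) = 0 + 1 + 1 + 1 = 3.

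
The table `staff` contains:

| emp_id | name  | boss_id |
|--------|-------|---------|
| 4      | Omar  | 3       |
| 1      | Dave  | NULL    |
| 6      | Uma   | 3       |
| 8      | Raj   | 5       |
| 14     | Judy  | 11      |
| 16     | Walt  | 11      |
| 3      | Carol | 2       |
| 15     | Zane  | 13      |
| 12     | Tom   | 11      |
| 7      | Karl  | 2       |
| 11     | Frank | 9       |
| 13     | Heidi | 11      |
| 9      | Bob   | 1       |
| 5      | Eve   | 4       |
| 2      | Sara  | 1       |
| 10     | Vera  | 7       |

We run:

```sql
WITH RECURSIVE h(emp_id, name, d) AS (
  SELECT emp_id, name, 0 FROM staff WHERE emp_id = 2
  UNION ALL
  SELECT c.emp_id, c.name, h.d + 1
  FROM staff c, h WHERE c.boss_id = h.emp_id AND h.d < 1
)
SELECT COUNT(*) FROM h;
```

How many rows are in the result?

Base: emp_id=2 (Sara) at d 0.
Iteration 1: rows with boss_id in {2} -> Carol (id 3, d 1), Karl (id 7, d 1).
Iteration 2: d < 1 fails for all current rows; recursion stops.
Total rows emitted: 3.

3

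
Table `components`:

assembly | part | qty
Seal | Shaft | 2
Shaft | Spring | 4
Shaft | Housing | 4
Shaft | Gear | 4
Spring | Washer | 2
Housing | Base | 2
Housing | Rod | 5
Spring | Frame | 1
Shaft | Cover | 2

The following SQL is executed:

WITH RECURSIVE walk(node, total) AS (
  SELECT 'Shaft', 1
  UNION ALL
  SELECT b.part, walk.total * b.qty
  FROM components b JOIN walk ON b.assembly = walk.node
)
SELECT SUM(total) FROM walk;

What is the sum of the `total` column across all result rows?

Base: (Shaft, total=1).
Iteration 1: components of {Shaft} -> Cover = 1*2 = 2, Gear = 1*4 = 4, Housing = 1*4 = 4, Spring = 1*4 = 4.
Iteration 2: components of {Cover,Gear,Housing,Spring} -> Base = 4*2 = 8, Frame = 4*1 = 4, Rod = 4*5 = 20, Washer = 4*2 = 8.
Iteration 3: no further components; recursion stops.
SUM(total) = 1 + 4 + 4 + 4 + 2 + 8 + 4 + 8 + 20 = 55.

55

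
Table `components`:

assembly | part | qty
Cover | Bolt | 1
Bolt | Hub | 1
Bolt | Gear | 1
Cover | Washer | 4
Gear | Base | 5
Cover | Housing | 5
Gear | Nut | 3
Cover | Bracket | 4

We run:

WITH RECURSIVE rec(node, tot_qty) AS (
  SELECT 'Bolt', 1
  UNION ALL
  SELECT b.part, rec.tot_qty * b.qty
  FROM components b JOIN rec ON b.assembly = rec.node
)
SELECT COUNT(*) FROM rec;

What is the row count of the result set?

5

Base: (Bolt, tot_qty=1).
Iteration 1: components of {Bolt} -> Gear = 1*1 = 1, Hub = 1*1 = 1.
Iteration 2: components of {Gear,Hub} -> Base = 1*5 = 5, Nut = 1*3 = 3.
Iteration 3: no further components; recursion stops.
Total rows emitted: 5.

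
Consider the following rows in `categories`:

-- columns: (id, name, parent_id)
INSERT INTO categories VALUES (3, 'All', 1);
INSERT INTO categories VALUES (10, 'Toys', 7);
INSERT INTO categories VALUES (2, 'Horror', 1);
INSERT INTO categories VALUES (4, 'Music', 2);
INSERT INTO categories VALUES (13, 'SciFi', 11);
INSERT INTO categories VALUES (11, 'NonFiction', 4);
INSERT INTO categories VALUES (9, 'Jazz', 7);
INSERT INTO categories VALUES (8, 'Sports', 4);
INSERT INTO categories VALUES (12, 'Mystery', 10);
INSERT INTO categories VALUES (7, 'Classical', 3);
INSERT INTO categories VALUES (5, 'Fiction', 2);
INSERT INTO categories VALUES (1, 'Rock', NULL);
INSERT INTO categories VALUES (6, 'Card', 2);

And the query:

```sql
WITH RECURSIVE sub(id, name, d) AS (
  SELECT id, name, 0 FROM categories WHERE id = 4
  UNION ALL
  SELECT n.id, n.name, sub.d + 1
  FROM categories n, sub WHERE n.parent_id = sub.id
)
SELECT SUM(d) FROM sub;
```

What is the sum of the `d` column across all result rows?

4

Base: id=4 (Music) at d 0.
Iteration 1: rows with parent_id in {4} -> Sports (id 8, d 1), NonFiction (id 11, d 1).
Iteration 2: rows with parent_id in {8,11} -> SciFi (id 13, d 2).
Iteration 3: no rows with parent_id in {13}; recursion stops.
SUM(d) = 0 + 1 + 1 + 2 = 4.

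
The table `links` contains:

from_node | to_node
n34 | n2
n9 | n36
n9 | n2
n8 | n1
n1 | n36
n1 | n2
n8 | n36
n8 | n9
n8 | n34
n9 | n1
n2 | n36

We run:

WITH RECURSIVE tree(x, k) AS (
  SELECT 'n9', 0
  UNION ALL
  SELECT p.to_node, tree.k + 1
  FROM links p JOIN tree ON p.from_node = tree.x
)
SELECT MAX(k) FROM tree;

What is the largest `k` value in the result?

3

Base: (n9, k=0).
Iteration 1: edges from {n9} -> (n1, k=1), (n2, k=1), (n36, k=1).
Iteration 2: edges from {n1,n2,n36} -> (n2, k=2), (n36, k=2) x2. [UNION ALL keeps all 3 new rows, including repeats]
Iteration 3: edges from {n2,n36} -> (n36, k=3).
Iteration 4: no outgoing edges from {n36}; recursion stops.
k values: 0, 1, 1, 1, 2, 2, 2, 3; the maximum is 3.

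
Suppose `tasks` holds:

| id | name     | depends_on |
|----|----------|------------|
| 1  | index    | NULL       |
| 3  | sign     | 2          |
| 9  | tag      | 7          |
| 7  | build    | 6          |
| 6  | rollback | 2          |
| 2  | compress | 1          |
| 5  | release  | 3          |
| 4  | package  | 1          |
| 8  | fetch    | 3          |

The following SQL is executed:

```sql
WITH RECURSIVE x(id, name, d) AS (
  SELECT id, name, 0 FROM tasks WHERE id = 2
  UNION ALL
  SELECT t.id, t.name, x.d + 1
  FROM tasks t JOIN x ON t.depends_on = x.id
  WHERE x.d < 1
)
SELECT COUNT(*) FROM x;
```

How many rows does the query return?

3

Base: id=2 (compress) at d 0.
Iteration 1: rows with depends_on in {2} -> sign (id 3, d 1), rollback (id 6, d 1).
Iteration 2: d < 1 fails for all current rows; recursion stops.
Total rows emitted: 3.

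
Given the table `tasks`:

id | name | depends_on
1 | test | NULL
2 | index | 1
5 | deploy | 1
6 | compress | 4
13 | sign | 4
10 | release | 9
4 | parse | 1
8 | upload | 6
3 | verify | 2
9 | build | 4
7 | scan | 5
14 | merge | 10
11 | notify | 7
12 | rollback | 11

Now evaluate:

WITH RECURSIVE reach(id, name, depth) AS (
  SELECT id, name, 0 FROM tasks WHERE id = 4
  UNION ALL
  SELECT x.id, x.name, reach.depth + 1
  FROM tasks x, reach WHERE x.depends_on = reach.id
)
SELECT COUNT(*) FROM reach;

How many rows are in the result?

Base: id=4 (parse) at depth 0.
Iteration 1: rows with depends_on in {4} -> compress (id 6, depth 1), build (id 9, depth 1), sign (id 13, depth 1).
Iteration 2: rows with depends_on in {6,9,13} -> upload (id 8, depth 2), release (id 10, depth 2).
Iteration 3: rows with depends_on in {8,10} -> merge (id 14, depth 3).
Iteration 4: no rows with depends_on in {14}; recursion stops.
Total rows emitted: 7.

7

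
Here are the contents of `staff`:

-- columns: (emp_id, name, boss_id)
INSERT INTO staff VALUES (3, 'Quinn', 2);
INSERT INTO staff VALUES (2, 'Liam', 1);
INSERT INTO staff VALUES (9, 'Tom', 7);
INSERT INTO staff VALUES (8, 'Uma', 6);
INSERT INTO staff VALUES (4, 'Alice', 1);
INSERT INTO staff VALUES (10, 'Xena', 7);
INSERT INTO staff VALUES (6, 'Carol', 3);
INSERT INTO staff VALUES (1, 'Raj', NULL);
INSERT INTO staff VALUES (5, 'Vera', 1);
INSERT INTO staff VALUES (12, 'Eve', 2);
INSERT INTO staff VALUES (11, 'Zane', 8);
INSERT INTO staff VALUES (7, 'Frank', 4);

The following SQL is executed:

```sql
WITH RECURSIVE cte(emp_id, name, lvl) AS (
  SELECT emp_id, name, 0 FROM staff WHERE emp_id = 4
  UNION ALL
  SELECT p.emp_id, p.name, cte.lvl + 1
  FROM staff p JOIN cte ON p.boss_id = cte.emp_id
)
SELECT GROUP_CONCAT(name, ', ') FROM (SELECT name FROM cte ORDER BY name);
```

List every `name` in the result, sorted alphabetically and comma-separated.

Base: emp_id=4 (Alice) at lvl 0.
Iteration 1: rows with boss_id in {4} -> Frank (id 7, lvl 1).
Iteration 2: rows with boss_id in {7} -> Tom (id 9, lvl 2), Xena (id 10, lvl 2).
Iteration 3: no rows with boss_id in {9,10}; recursion stops.

Alice, Frank, Tom, Xena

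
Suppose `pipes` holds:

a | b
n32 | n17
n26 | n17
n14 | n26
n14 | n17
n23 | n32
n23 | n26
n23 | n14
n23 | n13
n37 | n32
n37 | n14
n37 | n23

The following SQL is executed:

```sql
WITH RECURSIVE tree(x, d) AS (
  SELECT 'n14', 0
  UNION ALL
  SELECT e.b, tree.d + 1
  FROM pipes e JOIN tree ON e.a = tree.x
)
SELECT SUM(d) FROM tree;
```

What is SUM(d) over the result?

Base: (n14, d=0).
Iteration 1: edges from {n14} -> (n17, d=1), (n26, d=1).
Iteration 2: edges from {n17,n26} -> (n17, d=2).
Iteration 3: no outgoing edges from {n17}; recursion stops.
SUM(d) = 0 + 1 + 1 + 2 = 4.

4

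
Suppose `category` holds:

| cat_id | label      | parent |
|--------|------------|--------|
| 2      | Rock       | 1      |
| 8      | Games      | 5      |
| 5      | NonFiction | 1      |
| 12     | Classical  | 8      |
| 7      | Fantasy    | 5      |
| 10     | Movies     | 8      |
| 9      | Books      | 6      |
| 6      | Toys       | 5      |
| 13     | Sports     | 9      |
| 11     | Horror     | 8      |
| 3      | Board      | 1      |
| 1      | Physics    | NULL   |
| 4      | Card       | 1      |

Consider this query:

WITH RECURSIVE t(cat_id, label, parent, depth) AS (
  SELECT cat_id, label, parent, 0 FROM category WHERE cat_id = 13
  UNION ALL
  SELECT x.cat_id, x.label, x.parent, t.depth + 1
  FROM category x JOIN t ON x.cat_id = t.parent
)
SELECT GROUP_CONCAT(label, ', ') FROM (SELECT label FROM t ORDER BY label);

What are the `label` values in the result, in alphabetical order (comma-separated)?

Base: cat_id=13 (Sports), parent=9, depth 0.
Iteration 1: join on cat_id=9 -> Books (id 9, parent=6, depth 1).
Iteration 2: join on cat_id=6 -> Toys (id 6, parent=5, depth 2).
Iteration 3: join on cat_id=5 -> NonFiction (id 5, parent=1, depth 3).
Iteration 4: join on cat_id=1 -> Physics (id 1, parent=NULL, depth 4).
Iteration 5: parent is NULL; no match; recursion stops.

Books, NonFiction, Physics, Sports, Toys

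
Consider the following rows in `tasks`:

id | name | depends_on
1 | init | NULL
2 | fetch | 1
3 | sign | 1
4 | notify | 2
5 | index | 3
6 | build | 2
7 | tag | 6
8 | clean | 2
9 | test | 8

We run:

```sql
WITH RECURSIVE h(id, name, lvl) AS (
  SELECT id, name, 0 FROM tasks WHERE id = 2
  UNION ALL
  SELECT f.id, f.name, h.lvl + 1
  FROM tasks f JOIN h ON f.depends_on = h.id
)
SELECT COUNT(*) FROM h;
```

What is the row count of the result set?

6

Base: id=2 (fetch) at lvl 0.
Iteration 1: rows with depends_on in {2} -> notify (id 4, lvl 1), build (id 6, lvl 1), clean (id 8, lvl 1).
Iteration 2: rows with depends_on in {4,6,8} -> tag (id 7, lvl 2), test (id 9, lvl 2).
Iteration 3: no rows with depends_on in {7,9}; recursion stops.
Total rows emitted: 6.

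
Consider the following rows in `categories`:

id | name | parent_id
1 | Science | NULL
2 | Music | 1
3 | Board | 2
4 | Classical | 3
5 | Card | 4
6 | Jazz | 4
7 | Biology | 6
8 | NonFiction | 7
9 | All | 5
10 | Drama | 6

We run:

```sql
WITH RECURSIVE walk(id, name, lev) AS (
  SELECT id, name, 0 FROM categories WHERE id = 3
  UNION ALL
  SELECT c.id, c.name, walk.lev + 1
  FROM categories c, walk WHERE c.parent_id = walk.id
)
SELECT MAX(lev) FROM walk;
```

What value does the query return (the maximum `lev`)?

4

Base: id=3 (Board) at lev 0.
Iteration 1: rows with parent_id in {3} -> Classical (id 4, lev 1).
Iteration 2: rows with parent_id in {4} -> Card (id 5, lev 2), Jazz (id 6, lev 2).
Iteration 3: rows with parent_id in {5,6} -> Biology (id 7, lev 3), All (id 9, lev 3), Drama (id 10, lev 3).
Iteration 4: rows with parent_id in {7,9,10} -> NonFiction (id 8, lev 4).
Iteration 5: no rows with parent_id in {8}; recursion stops.
lev values: 0, 1, 2, 2, 3, 3, 3, 4; the maximum is 4.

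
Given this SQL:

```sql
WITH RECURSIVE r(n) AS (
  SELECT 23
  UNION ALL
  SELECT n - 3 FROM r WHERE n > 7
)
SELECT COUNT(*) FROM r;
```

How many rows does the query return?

7

Base: n=23.
Iteration 1: 23 > 7 holds -> n = 23 - 3 = 20.
Iteration 2: 20 > 7 holds -> n = 20 - 3 = 17.
Iteration 3: 17 > 7 holds -> n = 17 - 3 = 14.
Iteration 4: 14 > 7 holds -> n = 14 - 3 = 11.
Iteration 5: 11 > 7 holds -> n = 11 - 3 = 8.
Iteration 6: 8 > 7 holds -> n = 8 - 3 = 5.
Iteration 7: 5 > 7 fails; recursion stops.
Total rows emitted: 7.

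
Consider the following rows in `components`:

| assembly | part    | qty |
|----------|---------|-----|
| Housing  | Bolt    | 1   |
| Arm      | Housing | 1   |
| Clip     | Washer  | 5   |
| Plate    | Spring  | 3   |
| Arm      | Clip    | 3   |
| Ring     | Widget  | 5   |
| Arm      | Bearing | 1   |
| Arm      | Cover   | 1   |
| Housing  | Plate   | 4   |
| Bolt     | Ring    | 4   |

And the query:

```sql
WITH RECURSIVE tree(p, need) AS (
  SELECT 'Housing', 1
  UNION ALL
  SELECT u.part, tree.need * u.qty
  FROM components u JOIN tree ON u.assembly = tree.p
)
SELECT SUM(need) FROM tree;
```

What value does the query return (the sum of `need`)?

42

Base: (Housing, need=1).
Iteration 1: components of {Housing} -> Bolt = 1*1 = 1, Plate = 1*4 = 4.
Iteration 2: components of {Bolt,Plate} -> Ring = 1*4 = 4, Spring = 4*3 = 12.
Iteration 3: components of {Ring,Spring} -> Widget = 4*5 = 20.
Iteration 4: no further components; recursion stops.
SUM(need) = 1 + 1 + 4 + 4 + 12 + 20 = 42.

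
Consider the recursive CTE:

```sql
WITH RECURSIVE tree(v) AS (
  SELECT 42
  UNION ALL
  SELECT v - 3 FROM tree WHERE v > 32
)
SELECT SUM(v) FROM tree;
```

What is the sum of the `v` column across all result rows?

Base: v=42.
Iteration 1: 42 > 32 holds -> v = 42 - 3 = 39.
Iteration 2: 39 > 32 holds -> v = 39 - 3 = 36.
Iteration 3: 36 > 32 holds -> v = 36 - 3 = 33.
Iteration 4: 33 > 32 holds -> v = 33 - 3 = 30.
Iteration 5: 30 > 32 fails; recursion stops.
SUM(v) = 42 + 39 + 36 + 33 + 30 = 180.

180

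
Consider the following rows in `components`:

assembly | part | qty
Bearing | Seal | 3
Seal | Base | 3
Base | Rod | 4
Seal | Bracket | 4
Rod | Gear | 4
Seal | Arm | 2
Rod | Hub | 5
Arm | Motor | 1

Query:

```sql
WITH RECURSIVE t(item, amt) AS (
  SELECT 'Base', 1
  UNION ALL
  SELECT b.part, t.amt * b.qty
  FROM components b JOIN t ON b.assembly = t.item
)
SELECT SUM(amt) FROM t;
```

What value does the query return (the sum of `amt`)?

41

Base: (Base, amt=1).
Iteration 1: components of {Base} -> Rod = 1*4 = 4.
Iteration 2: components of {Rod} -> Gear = 4*4 = 16, Hub = 4*5 = 20.
Iteration 3: no further components; recursion stops.
SUM(amt) = 1 + 4 + 16 + 20 = 41.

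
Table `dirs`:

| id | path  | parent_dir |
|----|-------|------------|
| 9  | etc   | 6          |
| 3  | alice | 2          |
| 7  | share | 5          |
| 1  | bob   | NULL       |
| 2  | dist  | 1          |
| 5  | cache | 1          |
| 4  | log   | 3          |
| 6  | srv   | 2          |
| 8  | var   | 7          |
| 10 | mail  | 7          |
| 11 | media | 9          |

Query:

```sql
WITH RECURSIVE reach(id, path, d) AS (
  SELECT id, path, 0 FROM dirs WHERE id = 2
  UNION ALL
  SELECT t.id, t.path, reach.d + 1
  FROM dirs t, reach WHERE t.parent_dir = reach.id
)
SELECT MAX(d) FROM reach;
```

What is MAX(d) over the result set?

3

Base: id=2 (dist) at d 0.
Iteration 1: rows with parent_dir in {2} -> alice (id 3, d 1), srv (id 6, d 1).
Iteration 2: rows with parent_dir in {3,6} -> log (id 4, d 2), etc (id 9, d 2).
Iteration 3: rows with parent_dir in {4,9} -> media (id 11, d 3).
Iteration 4: no rows with parent_dir in {11}; recursion stops.
d values: 0, 1, 1, 2, 2, 3; the maximum is 3.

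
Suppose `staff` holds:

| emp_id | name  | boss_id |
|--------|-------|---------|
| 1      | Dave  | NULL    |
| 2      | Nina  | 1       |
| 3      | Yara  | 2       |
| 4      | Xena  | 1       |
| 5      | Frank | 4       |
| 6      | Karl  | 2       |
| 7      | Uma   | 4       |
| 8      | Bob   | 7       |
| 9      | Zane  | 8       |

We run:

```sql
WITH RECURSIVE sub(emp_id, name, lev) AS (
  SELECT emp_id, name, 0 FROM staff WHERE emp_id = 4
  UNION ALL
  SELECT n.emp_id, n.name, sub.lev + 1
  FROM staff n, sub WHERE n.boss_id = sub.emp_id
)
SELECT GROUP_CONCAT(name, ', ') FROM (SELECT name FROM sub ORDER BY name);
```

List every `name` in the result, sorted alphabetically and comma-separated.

Base: emp_id=4 (Xena) at lev 0.
Iteration 1: rows with boss_id in {4} -> Frank (id 5, lev 1), Uma (id 7, lev 1).
Iteration 2: rows with boss_id in {5,7} -> Bob (id 8, lev 2).
Iteration 3: rows with boss_id in {8} -> Zane (id 9, lev 3).
Iteration 4: no rows with boss_id in {9}; recursion stops.

Bob, Frank, Uma, Xena, Zane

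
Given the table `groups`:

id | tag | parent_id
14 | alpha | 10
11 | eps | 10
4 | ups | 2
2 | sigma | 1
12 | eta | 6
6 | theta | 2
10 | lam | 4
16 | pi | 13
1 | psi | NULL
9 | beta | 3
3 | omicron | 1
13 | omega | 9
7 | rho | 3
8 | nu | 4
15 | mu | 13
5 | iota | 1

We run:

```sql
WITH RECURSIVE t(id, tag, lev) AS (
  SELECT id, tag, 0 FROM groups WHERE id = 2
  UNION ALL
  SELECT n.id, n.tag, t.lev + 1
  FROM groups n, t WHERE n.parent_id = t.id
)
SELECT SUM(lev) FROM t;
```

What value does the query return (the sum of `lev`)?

Base: id=2 (sigma) at lev 0.
Iteration 1: rows with parent_id in {2} -> ups (id 4, lev 1), theta (id 6, lev 1).
Iteration 2: rows with parent_id in {4,6} -> nu (id 8, lev 2), lam (id 10, lev 2), eta (id 12, lev 2).
Iteration 3: rows with parent_id in {8,10,12} -> eps (id 11, lev 3), alpha (id 14, lev 3).
Iteration 4: no rows with parent_id in {11,14}; recursion stops.
SUM(lev) = 0 + 1 + 1 + 2 + 2 + 2 + 3 + 3 = 14.

14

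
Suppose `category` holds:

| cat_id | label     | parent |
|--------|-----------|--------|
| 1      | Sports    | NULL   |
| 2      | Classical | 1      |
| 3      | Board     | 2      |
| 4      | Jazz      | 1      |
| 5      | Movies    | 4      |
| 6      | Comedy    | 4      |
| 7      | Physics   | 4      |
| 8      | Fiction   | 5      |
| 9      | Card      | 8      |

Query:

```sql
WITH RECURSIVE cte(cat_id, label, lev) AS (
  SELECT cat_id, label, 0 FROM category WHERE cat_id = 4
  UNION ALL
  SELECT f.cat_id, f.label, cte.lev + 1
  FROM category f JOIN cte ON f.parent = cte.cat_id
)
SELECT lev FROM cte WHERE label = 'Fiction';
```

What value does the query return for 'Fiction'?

Base: cat_id=4 (Jazz) at lev 0.
Iteration 1: rows with parent in {4} -> Movies (id 5, lev 1), Comedy (id 6, lev 1), Physics (id 7, lev 1).
Iteration 2: rows with parent in {5,6,7} -> Fiction (id 8, lev 2).
Iteration 3: rows with parent in {8} -> Card (id 9, lev 3).
Iteration 4: no rows with parent in {9}; recursion stops.

2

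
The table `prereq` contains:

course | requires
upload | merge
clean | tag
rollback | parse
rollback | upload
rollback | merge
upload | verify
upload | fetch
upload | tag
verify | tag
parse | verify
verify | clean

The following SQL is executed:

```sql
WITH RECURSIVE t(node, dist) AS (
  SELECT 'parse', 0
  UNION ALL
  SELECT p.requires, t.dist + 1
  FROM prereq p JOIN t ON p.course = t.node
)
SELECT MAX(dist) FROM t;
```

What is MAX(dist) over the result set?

Base: (parse, dist=0).
Iteration 1: edges from {parse} -> (verify, dist=1).
Iteration 2: edges from {verify} -> (clean, dist=2), (tag, dist=2).
Iteration 3: edges from {clean,tag} -> (tag, dist=3).
Iteration 4: no outgoing edges from {tag}; recursion stops.
dist values: 0, 1, 2, 2, 3; the maximum is 3.

3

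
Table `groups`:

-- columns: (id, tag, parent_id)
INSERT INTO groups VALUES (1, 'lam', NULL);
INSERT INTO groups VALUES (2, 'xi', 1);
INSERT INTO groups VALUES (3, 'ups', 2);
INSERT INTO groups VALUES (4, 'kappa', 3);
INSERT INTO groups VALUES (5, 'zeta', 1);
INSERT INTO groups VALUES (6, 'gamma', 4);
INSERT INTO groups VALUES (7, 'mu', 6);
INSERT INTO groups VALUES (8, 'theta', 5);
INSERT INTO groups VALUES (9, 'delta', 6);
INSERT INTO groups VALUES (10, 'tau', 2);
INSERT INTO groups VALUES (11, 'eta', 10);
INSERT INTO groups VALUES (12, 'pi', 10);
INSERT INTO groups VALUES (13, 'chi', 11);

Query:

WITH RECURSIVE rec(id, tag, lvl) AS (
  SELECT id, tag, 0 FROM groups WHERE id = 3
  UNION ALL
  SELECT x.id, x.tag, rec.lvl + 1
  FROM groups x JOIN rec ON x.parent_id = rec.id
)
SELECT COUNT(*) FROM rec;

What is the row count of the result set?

5

Base: id=3 (ups) at lvl 0.
Iteration 1: rows with parent_id in {3} -> kappa (id 4, lvl 1).
Iteration 2: rows with parent_id in {4} -> gamma (id 6, lvl 2).
Iteration 3: rows with parent_id in {6} -> mu (id 7, lvl 3), delta (id 9, lvl 3).
Iteration 4: no rows with parent_id in {7,9}; recursion stops.
Total rows emitted: 5.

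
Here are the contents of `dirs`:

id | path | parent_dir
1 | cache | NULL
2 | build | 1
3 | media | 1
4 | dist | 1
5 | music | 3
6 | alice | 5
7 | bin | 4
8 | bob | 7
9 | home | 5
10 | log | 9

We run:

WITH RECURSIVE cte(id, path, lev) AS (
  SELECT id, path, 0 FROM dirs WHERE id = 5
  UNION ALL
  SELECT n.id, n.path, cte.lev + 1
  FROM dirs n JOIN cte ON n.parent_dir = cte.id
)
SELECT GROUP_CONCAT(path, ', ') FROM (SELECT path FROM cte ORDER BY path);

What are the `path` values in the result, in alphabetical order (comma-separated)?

alice, home, log, music

Base: id=5 (music) at lev 0.
Iteration 1: rows with parent_dir in {5} -> alice (id 6, lev 1), home (id 9, lev 1).
Iteration 2: rows with parent_dir in {6,9} -> log (id 10, lev 2).
Iteration 3: no rows with parent_dir in {10}; recursion stops.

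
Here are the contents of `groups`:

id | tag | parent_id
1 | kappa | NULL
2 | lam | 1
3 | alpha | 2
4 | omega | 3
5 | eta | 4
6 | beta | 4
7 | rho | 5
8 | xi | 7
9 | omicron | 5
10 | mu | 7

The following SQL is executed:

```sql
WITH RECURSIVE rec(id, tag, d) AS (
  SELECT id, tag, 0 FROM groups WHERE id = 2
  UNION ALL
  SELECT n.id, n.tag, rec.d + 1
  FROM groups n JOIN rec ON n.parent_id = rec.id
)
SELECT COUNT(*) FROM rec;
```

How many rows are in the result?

9

Base: id=2 (lam) at d 0.
Iteration 1: rows with parent_id in {2} -> alpha (id 3, d 1).
Iteration 2: rows with parent_id in {3} -> omega (id 4, d 2).
Iteration 3: rows with parent_id in {4} -> eta (id 5, d 3), beta (id 6, d 3).
Iteration 4: rows with parent_id in {5,6} -> rho (id 7, d 4), omicron (id 9, d 4).
Iteration 5: rows with parent_id in {7,9} -> xi (id 8, d 5), mu (id 10, d 5).
Iteration 6: no rows with parent_id in {8,10}; recursion stops.
Total rows emitted: 9.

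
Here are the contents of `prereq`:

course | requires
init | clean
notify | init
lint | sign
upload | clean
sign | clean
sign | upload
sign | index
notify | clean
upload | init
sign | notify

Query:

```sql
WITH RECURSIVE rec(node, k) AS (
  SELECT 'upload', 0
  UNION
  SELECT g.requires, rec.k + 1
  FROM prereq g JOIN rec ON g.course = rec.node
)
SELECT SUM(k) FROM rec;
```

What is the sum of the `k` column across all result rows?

Base: (upload, k=0).
Iteration 1: edges from {upload} -> (clean, k=1), (init, k=1).
Iteration 2: edges from {clean,init} -> (clean, k=2).
Iteration 3: no outgoing edges from {clean}; recursion stops.
SUM(k) = 0 + 1 + 1 + 2 = 4.

4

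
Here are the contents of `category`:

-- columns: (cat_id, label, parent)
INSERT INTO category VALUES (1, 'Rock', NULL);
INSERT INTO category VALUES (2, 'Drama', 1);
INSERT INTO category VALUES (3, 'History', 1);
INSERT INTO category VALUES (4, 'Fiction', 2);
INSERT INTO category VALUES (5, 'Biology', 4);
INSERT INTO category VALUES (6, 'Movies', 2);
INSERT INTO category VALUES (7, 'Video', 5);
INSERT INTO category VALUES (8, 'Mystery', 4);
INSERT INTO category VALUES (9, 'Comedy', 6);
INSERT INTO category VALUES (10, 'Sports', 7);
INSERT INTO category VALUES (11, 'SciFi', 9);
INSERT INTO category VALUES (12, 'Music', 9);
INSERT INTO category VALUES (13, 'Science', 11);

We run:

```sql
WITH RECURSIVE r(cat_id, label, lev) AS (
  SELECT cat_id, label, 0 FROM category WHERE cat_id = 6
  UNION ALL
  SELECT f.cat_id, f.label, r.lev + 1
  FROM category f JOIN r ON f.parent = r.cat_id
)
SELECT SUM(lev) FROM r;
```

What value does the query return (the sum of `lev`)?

Base: cat_id=6 (Movies) at lev 0.
Iteration 1: rows with parent in {6} -> Comedy (id 9, lev 1).
Iteration 2: rows with parent in {9} -> SciFi (id 11, lev 2), Music (id 12, lev 2).
Iteration 3: rows with parent in {11,12} -> Science (id 13, lev 3).
Iteration 4: no rows with parent in {13}; recursion stops.
SUM(lev) = 0 + 1 + 2 + 2 + 3 = 8.

8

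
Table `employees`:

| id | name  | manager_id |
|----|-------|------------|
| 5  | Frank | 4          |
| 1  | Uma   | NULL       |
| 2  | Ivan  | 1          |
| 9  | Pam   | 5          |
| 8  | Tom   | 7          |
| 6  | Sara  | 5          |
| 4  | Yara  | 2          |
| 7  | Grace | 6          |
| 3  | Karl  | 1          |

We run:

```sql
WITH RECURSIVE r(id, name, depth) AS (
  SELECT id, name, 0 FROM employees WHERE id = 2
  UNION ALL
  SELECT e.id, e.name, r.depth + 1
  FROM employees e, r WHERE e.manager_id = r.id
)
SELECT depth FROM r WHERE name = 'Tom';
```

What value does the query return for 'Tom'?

5

Base: id=2 (Ivan) at depth 0.
Iteration 1: rows with manager_id in {2} -> Yara (id 4, depth 1).
Iteration 2: rows with manager_id in {4} -> Frank (id 5, depth 2).
Iteration 3: rows with manager_id in {5} -> Sara (id 6, depth 3), Pam (id 9, depth 3).
Iteration 4: rows with manager_id in {6,9} -> Grace (id 7, depth 4).
Iteration 5: rows with manager_id in {7} -> Tom (id 8, depth 5).
Iteration 6: no rows with manager_id in {8}; recursion stops.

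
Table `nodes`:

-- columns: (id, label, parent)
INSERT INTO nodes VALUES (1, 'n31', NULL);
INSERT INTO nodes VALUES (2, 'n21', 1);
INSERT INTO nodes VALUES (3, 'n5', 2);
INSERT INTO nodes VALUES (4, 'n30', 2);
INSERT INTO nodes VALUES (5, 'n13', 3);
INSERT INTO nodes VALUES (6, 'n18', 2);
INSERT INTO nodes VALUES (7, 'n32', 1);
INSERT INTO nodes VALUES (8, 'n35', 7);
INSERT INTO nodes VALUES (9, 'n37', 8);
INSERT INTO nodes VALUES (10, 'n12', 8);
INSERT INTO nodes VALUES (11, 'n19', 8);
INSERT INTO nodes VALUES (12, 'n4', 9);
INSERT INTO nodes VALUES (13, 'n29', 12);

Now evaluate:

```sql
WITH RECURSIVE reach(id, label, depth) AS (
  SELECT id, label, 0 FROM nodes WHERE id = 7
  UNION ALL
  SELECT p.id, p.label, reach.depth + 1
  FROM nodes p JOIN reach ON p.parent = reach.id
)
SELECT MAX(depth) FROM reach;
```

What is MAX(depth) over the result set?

Base: id=7 (n32) at depth 0.
Iteration 1: rows with parent in {7} -> n35 (id 8, depth 1).
Iteration 2: rows with parent in {8} -> n37 (id 9, depth 2), n12 (id 10, depth 2), n19 (id 11, depth 2).
Iteration 3: rows with parent in {9,10,11} -> n4 (id 12, depth 3).
Iteration 4: rows with parent in {12} -> n29 (id 13, depth 4).
Iteration 5: no rows with parent in {13}; recursion stops.
depth values: 0, 1, 2, 2, 2, 3, 4; the maximum is 4.

4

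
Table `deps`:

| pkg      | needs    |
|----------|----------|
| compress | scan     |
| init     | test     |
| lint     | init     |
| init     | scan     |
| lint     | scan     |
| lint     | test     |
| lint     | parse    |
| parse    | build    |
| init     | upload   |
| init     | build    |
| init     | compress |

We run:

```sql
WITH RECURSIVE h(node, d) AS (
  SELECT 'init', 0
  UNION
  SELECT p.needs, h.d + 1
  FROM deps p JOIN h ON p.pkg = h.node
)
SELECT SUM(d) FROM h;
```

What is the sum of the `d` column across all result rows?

Base: (init, d=0).
Iteration 1: edges from {init} -> (build, d=1), (compress, d=1), (scan, d=1), (test, d=1), (upload, d=1).
Iteration 2: edges from {build,compress,scan,test,upload} -> (scan, d=2).
Iteration 3: no outgoing edges from {scan}; recursion stops.
SUM(d) = 0 + 1 + 1 + 1 + 1 + 1 + 2 = 7.

7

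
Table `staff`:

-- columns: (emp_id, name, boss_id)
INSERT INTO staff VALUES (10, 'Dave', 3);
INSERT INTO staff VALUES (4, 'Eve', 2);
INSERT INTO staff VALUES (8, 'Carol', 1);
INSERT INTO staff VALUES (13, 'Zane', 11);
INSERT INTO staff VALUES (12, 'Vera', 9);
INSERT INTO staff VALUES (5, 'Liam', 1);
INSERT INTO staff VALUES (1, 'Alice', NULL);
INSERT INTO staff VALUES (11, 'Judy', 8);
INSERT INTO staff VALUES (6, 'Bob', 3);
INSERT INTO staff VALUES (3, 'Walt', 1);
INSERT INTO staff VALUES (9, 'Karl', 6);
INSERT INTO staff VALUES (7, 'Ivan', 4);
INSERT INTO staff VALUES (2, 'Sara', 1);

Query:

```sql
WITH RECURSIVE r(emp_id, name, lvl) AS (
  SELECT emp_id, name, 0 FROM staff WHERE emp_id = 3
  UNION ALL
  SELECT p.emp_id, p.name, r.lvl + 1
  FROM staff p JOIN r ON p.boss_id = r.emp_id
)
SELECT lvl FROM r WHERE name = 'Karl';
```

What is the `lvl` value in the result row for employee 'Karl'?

2

Base: emp_id=3 (Walt) at lvl 0.
Iteration 1: rows with boss_id in {3} -> Bob (id 6, lvl 1), Dave (id 10, lvl 1).
Iteration 2: rows with boss_id in {6,10} -> Karl (id 9, lvl 2).
Iteration 3: rows with boss_id in {9} -> Vera (id 12, lvl 3).
Iteration 4: no rows with boss_id in {12}; recursion stops.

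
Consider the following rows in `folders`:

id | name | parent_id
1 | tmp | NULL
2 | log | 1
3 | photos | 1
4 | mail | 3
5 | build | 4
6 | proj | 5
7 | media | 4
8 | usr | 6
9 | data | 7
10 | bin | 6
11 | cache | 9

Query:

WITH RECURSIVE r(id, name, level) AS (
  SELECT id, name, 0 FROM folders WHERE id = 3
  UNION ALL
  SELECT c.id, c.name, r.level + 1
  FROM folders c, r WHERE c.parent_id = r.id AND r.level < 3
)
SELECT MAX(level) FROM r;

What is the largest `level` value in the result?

3

Base: id=3 (photos) at level 0.
Iteration 1: rows with parent_id in {3} -> mail (id 4, level 1).
Iteration 2: rows with parent_id in {4} -> build (id 5, level 2), media (id 7, level 2).
Iteration 3: rows with parent_id in {5,7} -> proj (id 6, level 3), data (id 9, level 3).
Iteration 4: level < 3 fails for all current rows; recursion stops.
level values: 0, 1, 2, 2, 3, 3; the maximum is 3.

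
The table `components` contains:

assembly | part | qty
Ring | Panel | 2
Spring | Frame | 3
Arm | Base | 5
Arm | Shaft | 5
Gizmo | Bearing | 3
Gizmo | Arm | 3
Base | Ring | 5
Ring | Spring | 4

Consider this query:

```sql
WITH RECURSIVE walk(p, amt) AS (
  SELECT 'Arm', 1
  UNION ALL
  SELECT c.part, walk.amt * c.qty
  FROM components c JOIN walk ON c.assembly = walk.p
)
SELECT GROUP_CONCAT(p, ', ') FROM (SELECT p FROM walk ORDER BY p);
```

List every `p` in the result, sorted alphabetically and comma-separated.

Base: (Arm, amt=1).
Iteration 1: components of {Arm} -> Base = 1*5 = 5, Shaft = 1*5 = 5.
Iteration 2: components of {Base,Shaft} -> Ring = 5*5 = 25.
Iteration 3: components of {Ring} -> Panel = 25*2 = 50, Spring = 25*4 = 100.
Iteration 4: components of {Panel,Spring} -> Frame = 100*3 = 300.
Iteration 5: no further components; recursion stops.

Arm, Base, Frame, Panel, Ring, Shaft, Spring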